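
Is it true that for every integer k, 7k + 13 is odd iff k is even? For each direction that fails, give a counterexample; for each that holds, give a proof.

Both implications hold.

Forward direction. Suppose 7k + 13 is odd. Since 7 is odd, 7k and k have the same parity, so 7k + 13 ≡ k + 13 (mod 2). As 13 is odd, 7k + 13 is odd exactly when k is even. Thus k is even.

Converse. Suppose k is even; write k = 2j. Then 7k + 13 = 7·(2j) + 13 = 2·7j + 13, which is odd.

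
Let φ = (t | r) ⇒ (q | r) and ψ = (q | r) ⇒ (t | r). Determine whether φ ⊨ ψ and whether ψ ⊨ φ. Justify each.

Forward direction. This fails. Under r = F, q = T, t = F, the left side is true but the right side is false.

Converse. This fails. Under r = F, q = F, t = T, the left side is false but the right side is true.

Both directions fail.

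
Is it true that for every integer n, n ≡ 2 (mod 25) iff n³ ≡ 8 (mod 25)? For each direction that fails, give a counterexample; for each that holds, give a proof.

[⇐] Suppose n³ ≡ 8 (mod 25). The only residue r in {0, …, 24} with r³ ≡ 8 (mod 25) is r = 2, so n ≡ 2 (mod 25).

[⇒] Suppose n ≡ 2 (mod 25). Write n = 25j + 2. Then (25j + 2)³ = 15625j³ + 3750j² + 300j + 8 = 25(625j³ + 150j² + 12j) + 8, so n³ ≡ 8 (mod 25).

The biconditional holds.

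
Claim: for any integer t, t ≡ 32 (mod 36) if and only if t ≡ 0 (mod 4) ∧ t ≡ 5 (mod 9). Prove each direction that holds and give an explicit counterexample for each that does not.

(⇒) Suppose t ≡ 32 (mod 36); write t = 36j + 32. Since 4 ∣ 36, reducing mod 4 gives t ≡ 32 ≡ 0 (mod 4); since 9 ∣ 36, reducing mod 9 gives t ≡ 32 ≡ 5 (mod 9).

(⇐) Conversely, if t ≡ 0 (mod 4) and t ≡ 5 (mod 9), then by the Chinese remainder theorem t ≡ 32 (mod 36). This is exactly t ≡ 32 (mod 36).

The biconditional holds.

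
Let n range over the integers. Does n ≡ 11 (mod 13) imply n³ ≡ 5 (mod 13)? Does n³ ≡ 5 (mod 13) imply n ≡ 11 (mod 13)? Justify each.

[⇒] Suppose n ≡ 11 (mod 13). Write n = 13j + 11. Then (13j + 11)³ = 2197j³ + 5577j² + 4719j + 1331 = 13(169j³ + 429j² + 363j + 102) + 5, so n³ ≡ 5 (mod 13).

[⇐] This fails: take n = 7. Then 7³ = 343 ≡ 5 (mod 13), yet 7 ≡ 7 (mod 13), not 11.

Only the forward direction holds.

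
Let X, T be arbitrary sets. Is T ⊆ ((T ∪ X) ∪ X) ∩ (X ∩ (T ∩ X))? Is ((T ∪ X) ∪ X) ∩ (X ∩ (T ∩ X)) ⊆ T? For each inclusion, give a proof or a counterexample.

Reverse inclusion. Let x ∈ ((T ∪ X) ∪ X) ∩ (X ∩ (T ∩ X)). Then x ∈ X ∩ T, from which x ∈ T.

Forward inclusion. This inclusion fails. Take X = ∅, T = {1}; then 1 ∈ T but 1 ∉ ((T ∪ X) ∪ X) ∩ (X ∩ (T ∩ X)).

(⊆) fails; (⊇) holds.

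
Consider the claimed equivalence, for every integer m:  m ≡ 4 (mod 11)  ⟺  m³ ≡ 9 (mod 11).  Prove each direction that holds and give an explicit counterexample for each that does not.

[⇐] Suppose m³ ≡ 9 (mod 11). The only residue r in {0, …, 10} with r³ ≡ 9 (mod 11) is r = 4, so m ≡ 4 (mod 11).

[⇒] Suppose m ≡ 4 (mod 11). Write m = 11j + 4. Then (11j + 4)³ = 1331j³ + 1452j² + 528j + 64 = 11(121j³ + 132j² + 48j + 5) + 9, so m³ ≡ 9 (mod 11).

Both directions hold.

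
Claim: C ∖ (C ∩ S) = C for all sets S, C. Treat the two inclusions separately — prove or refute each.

(⊇) This inclusion fails. Take S = {1}, C = {1}; then 1 ∈ C but 1 ∉ C ∖ (C ∩ S).

(⊆) Let x ∈ C ∖ (C ∩ S). Then x ∈ C and x ∉ S, from which x ∈ C.

(⊆) holds; (⊇) fails.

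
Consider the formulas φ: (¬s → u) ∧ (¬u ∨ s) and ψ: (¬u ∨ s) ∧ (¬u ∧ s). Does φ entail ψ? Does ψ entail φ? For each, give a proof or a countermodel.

Not equivalent: only (⇐) holds.

Forward direction. This fails. Under u = T, s = T, the left side is true but the right side is false.

Converse. Assume the antecedent. If u is true, the antecedent cannot hold. If u is false, the antecedent forces (u = F, s = T), and (¬s → u) ∧ (¬u ∨ s) holds there. Either way (¬s → u) ∧ (¬u ∨ s) holds.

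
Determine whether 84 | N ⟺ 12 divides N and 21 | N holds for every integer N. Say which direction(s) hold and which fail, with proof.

(⟹) If 84 ∣ N, write N = 84q. Since 84 = 7·12, N = 12·(7q), so 12 ∣ N; and since 84 = 4·21, N = 21·(4q), so 21 ∣ N.

(⟸) Suppose 12 ∣ N and 21 ∣ N. Any common multiple of 12 and 21 is a multiple of their lcm; here lcm(12, 21) = 12·21/gcd(12, 21) = 252/3 = 84, so 84 ∣ N.

Both implications hold.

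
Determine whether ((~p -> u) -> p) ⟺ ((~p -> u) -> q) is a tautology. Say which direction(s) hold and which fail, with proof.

(⟹) This fails. Under q = F, u = F, p = T, the left side is true but the right side is false.

(⟸) This fails. Under q = T, u = T, p = F, the left side is false but the right side is true.

Neither direction holds.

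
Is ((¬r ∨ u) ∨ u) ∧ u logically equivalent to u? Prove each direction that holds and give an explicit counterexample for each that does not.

The biconditional holds.

[⇐] Assume the antecedent. If u is true, ((¬r ∨ u) ∨ u) ∧ u reduces to true regardless of the other variables. If u is false, the antecedent cannot hold. Either way ((¬r ∨ u) ∨ u) ∧ u holds.

[⇒] Assume the antecedent. If u is true, u reduces to true regardless of the other variables. If u is false, the antecedent cannot hold. Either way u holds.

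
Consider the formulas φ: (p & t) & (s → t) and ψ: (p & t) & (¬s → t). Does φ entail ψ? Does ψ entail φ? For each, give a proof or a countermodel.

Both directions hold; the statement is true.

[⇐] Assume the antecedent. If s is true, the antecedent forces (s = T, t = T, p = T), and (p & t) & (s → t) holds there. If s is false, the antecedent forces (s = F, t = T, p = T), and (p & t) & (s → t) holds there. Either way (p & t) & (s → t) holds.

[⇒] Assume the antecedent. If s is true, the antecedent forces (s = T, t = T, p = T), and (p & t) & (¬s → t) holds there. If s is false, the antecedent forces (s = F, t = T, p = T), and (p & t) & (¬s → t) holds there. Either way (p & t) & (¬s → t) holds.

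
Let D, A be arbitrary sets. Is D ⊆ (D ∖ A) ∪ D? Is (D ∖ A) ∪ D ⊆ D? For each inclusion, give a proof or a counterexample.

(⊆) Let x ∈ D. Then either x ∈ D and x ∉ A; or x ∈ D ∩ A. In each case x ∈ (D ∖ A) ∪ D, so D ⊆ (D ∖ A) ∪ D.

(⊇) Let x ∈ (D ∖ A) ∪ D. Then either x ∈ D and x ∉ A; or x ∈ D ∩ A. In each case x ∈ D, so (D ∖ A) ∪ D ⊆ D.

Both inclusions hold.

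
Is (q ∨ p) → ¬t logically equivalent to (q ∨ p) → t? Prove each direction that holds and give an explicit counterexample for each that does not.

Both directions fail.

(⟹) This fails. Under q = T, t = F, p = F, the left side is true but the right side is false.

(⟸) This fails. Under q = T, t = T, p = F, the left side is false but the right side is true.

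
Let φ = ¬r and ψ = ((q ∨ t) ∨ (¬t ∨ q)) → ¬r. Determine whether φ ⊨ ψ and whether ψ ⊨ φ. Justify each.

Both implications hold.

[⇒] Assume the antecedent. If t is true, the antecedent forces (t = T, r = F, q = F) or (t = T, r = F, q = T), and ((q ∨ t) ∨ (¬t ∨ q)) → ¬r holds there. If t is false, the antecedent forces (t = F, r = F, q = F) or (t = F, r = F, q = T), and ((q ∨ t) ∨ (¬t ∨ q)) → ¬r holds there. Either way ((q ∨ t) ∨ (¬t ∨ q)) → ¬r holds.

[⇐] Assume the antecedent. If t is true, the antecedent forces (t = T, r = F, q = F) or (t = T, r = F, q = T), and ¬r holds there. If t is false, the antecedent forces (t = F, r = F, q = F) or (t = F, r = F, q = T), and ¬r holds there. Either way ¬r holds.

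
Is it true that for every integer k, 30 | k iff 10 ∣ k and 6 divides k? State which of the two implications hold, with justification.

(⟸) Suppose 10 ∣ k and 6 ∣ k. Any common multiple of 10 and 6 is a multiple of their lcm; here lcm(10, 6) = 10·6/gcd(10, 6) = 60/2 = 30, so 30 ∣ k.

(⟹) If 30 ∣ k, write k = 30q. Since 30 = 3·10, k = 10·(3q), so 10 ∣ k; and since 30 = 5·6, k = 6·(5q), so 6 ∣ k.

Both directions hold.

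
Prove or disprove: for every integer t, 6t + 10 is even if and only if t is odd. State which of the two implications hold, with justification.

(⟹) This fails: take t = 2. Then 6t + 10 = 22, which is even, yet t = 2 is even, not odd.

(⟸) Suppose t is odd. Since 6 is even, 6t is even for every t, so 6t + 10 has the same parity as 10, which is even. Hence 6t + 10 is even.

The forward direction fails; the converse holds.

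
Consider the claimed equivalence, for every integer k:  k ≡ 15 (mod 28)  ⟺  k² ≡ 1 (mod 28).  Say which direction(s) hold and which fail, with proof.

Forward direction. Suppose k ≡ 15 (mod 28). Write k = 28j + 15. Then (28j + 15)² = 784j² + 840j + 225 = 28(28j² + 30j + 8) + 1, so k² ≡ 1 (mod 28).

Converse. This fails: take k = 1. Then 1² = 1 ≡ 1 (mod 28), yet 1 ≡ 1 (mod 28), not 15.

(⇒) holds; (⇐) fails.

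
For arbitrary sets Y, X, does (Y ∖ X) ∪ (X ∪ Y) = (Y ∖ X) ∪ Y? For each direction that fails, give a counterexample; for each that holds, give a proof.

Only the reverse inclusion holds.

Forward inclusion. This inclusion fails. Take Y = ∅, X = {1}; then 1 ∈ (Y ∖ X) ∪ (X ∪ Y) but 1 ∉ (Y ∖ X) ∪ Y.

Reverse inclusion. Let x ∈ (Y ∖ X) ∪ Y. Then either x ∈ Y and x ∉ X; or x ∈ Y ∩ X. In each case x ∈ (Y ∖ X) ∪ (X ∪ Y), so (Y ∖ X) ∪ Y ⊆ (Y ∖ X) ∪ (X ∪ Y).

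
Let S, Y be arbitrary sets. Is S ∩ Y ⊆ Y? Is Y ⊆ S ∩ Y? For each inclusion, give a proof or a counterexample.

(⊆) Let x ∈ S ∩ Y. Then x ∈ S ∩ Y, from which x ∈ Y.

(⊇) This inclusion fails. Take S = ∅, Y = {1}; then 1 ∈ Y but 1 ∉ S ∩ Y.

Only the forward inclusion holds.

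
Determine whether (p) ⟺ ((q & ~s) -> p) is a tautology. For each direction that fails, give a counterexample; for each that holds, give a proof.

Only the forward direction holds.

(→) Assume the antecedent. If q is true, the antecedent forces (q = T, s = F, p = T) or (q = T, s = T, p = T), and (q & ~s) -> p holds there. If q is false, (q & ~s) -> p reduces to true regardless of the other variables. Either way (q & ~s) -> p holds.

(←) This fails. Under q = F, s = F, p = F, the left side is false but the right side is true.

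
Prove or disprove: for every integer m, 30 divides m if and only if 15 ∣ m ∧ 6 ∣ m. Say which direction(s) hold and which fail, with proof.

[⇐] Suppose 15 ∣ m and 6 ∣ m. Any common multiple of 15 and 6 is a multiple of their lcm; here lcm(15, 6) = 15·6/gcd(15, 6) = 90/3 = 30, so 30 ∣ m.

[⇒] If 30 ∣ m, write m = 30q. Since 30 = 2·15, m = 15·(2q), so 15 ∣ m; and since 30 = 5·6, m = 6·(5q), so 6 ∣ m.

Both directions hold.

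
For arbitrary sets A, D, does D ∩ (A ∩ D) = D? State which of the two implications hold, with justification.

(⊆) Let x ∈ D ∩ (A ∩ D). Then x ∈ A ∩ D, from which x ∈ D.

(⊇) This inclusion fails. Take A = ∅, D = {1}; then 1 ∈ D but 1 ∉ D ∩ (A ∩ D).

The sets are not equal: only the forward inclusion holds.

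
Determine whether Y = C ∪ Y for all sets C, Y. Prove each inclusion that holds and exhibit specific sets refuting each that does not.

The sets are not equal: only the forward inclusion holds.

Forward inclusion. Let x ∈ Y. Then either x ∈ Y and x ∉ C; or x ∈ C ∩ Y. In each case x ∈ C ∪ Y, so Y ⊆ C ∪ Y.

Reverse inclusion. This inclusion fails. Take C = {1}, Y = ∅; then 1 ∈ C ∪ Y but 1 ∉ Y.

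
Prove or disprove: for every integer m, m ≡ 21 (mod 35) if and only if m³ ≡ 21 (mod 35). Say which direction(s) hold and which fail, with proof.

The biconditional holds.

(←) Suppose m³ ≡ 21 (mod 35). The only residue r in {0, …, 34} with r³ ≡ 21 (mod 35) is r = 21, so m ≡ 21 (mod 35).

(→) Suppose m ≡ 21 (mod 35). Write m = 35j + 21. Then (35j + 21)³ = 42875j³ + 77175j² + 46305j + 9261 = 35(1225j³ + 2205j² + 1323j + 264) + 21, so m³ ≡ 21 (mod 35).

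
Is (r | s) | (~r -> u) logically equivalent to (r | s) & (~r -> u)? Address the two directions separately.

(⇒) This fails. Under u = T, r = F, s = F, the left side is true but the right side is false.

(⇐) Assume the antecedent. If u is true, (r | s) | (~r -> u) reduces to true regardless of the other variables. If u is false, the antecedent forces (u = F, r = T, s = F) or (u = F, r = T, s = T), and (r | s) | (~r -> u) holds there. Either way (r | s) | (~r -> u) holds.

Only the converse holds.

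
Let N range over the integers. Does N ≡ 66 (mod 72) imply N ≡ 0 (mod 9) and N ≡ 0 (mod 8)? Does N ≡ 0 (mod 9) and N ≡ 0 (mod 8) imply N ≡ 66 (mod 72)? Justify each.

(→) This fails: N = 66 gives 66 ≡ 66 (mod 72) but 66 ≡ 3 (mod 9), so the conjunction on the right does not hold.

(←) This fails: N = 0 satisfies both congruences on the right (0 ≡ 0 mod 9 and 0 ≡ 0 mod 8) yet 0 ≡ 0 (mod 72), not 66.

(⇒) fails and (⇐) fails.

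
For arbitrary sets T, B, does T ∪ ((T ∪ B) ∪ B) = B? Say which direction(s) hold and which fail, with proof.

(⊇) Let x ∈ B. Then either x ∈ B and x ∉ T; or x ∈ T ∩ B. In each case x ∈ T ∪ ((T ∪ B) ∪ B), so B ⊆ T ∪ ((T ∪ B) ∪ B).

(⊆) This inclusion fails. Take T = {1}, B = ∅; then 1 ∈ T ∪ ((T ∪ B) ∪ B) but 1 ∉ B.

The sets are not equal: only the reverse inclusion holds.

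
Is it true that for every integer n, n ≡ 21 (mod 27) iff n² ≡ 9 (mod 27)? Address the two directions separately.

[⇒] Suppose n ≡ 21 (mod 27). Write n = 27j + 21. Then (27j + 21)² = 729j² + 1134j + 441 = 27(27j² + 42j + 16) + 9, so n² ≡ 9 (mod 27).

[⇐] This fails: take n = 3. Then 3² = 9 ≡ 9 (mod 27), yet 3 ≡ 3 (mod 27), not 21.

Only the forward implication holds.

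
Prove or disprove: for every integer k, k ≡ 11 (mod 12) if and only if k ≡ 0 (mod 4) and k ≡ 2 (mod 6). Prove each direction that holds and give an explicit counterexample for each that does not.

(⇒) fails and (⇐) fails.

Forward direction. This fails: k = 11 gives 11 ≡ 11 (mod 12) but 11 ≡ 3 (mod 4), so the conjunction on the right does not hold.

Converse. This fails: k = 8 satisfies both congruences on the right (8 ≡ 0 mod 4 and 8 ≡ 2 mod 6) yet 8 ≡ 8 (mod 12), not 11.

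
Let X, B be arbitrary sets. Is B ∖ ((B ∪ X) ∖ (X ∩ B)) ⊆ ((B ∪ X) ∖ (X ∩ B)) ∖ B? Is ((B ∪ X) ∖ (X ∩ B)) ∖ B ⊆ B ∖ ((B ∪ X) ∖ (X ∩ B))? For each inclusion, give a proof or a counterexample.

(⊆) fails and (⊇) fails.

(⟹) This inclusion fails. Take X = {1}, B = {1}; then 1 ∈ B ∖ ((B ∪ X) ∖ (X ∩ B)) but 1 ∉ ((B ∪ X) ∖ (X ∩ B)) ∖ B.

(⟸) This inclusion fails. Take X = {1}, B = ∅; then 1 ∈ ((B ∪ X) ∖ (X ∩ B)) ∖ B but 1 ∉ B ∖ ((B ∪ X) ∖ (X ∩ B)).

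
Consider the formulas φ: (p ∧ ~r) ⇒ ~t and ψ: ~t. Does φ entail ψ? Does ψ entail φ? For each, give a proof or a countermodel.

[⇒] This fails. Under r = F, p = F, t = T, the left side is true but the right side is false.

[⇐] Assume the antecedent. If r is true, (p ∧ ~r) ⇒ ~t reduces to true regardless of the other variables. If r is false, the antecedent forces (r = F, p = F, t = F) or (r = F, p = T, t = F), and (p ∧ ~r) ⇒ ~t holds there. Either way (p ∧ ~r) ⇒ ~t holds.

The forward direction fails; the converse holds.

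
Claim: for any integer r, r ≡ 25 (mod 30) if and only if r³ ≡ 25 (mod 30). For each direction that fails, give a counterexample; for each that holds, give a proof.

The biconditional holds.

(←) Suppose r³ ≡ 25 (mod 30). The only residue r in {0, …, 29} with r³ ≡ 25 (mod 30) is r = 25, so r ≡ 25 (mod 30).

(→) Suppose r ≡ 25 (mod 30). Write r = 30j + 25. Then (30j + 25)³ = 27000j³ + 67500j² + 56250j + 15625 = 30(900j³ + 2250j² + 1875j + 520) + 25, so r³ ≡ 25 (mod 30).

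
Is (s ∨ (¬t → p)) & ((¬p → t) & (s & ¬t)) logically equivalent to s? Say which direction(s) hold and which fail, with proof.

Not equivalent: only (⇒) holds.

(→) Assume the antecedent. If t is true, the antecedent cannot hold. If t is false, the antecedent forces (t = F, p = T, s = T), and s holds there. Either way s holds.

(←) This fails. Under t = F, p = F, s = T, the left side is false but the right side is true.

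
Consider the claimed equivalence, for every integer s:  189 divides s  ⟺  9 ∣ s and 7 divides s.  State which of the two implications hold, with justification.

(⟹) If 189 ∣ s, write s = 189q. Since 189 = 21·9, s = 9·(21q), so 9 ∣ s; and since 189 = 27·7, s = 7·(27q), so 7 ∣ s.

(⟸) This fails: take s = 63. Both 9 ∣ 63 and 7 ∣ 63, yet 63 is not a multiple of 189 (since 63 = 0·189 + 63), so 189 ∤ 63.

Only the forward implication holds.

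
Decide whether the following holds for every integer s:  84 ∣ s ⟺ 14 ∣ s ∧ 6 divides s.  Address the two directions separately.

(⇒) If 84 ∣ s, write s = 84q. Since 84 = 6·14, s = 14·(6q), so 14 ∣ s; and since 84 = 14·6, s = 6·(14q), so 6 ∣ s.

(⇐) This fails: take s = 42. Both 14 ∣ 42 and 6 ∣ 42, yet 42 is not a multiple of 84 (since 42 = 0·84 + 42), so 84 ∤ 42.

Only the forward implication holds.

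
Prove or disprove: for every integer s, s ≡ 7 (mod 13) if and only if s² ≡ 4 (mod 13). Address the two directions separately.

(→) This fails: take s = 7. Then 7 ≡ 7 (mod 13), but 7² = 49 ≡ 10 (mod 13), not 4.

(←) This fails: take s = 2. Then 2² = 4 ≡ 4 (mod 13), yet 2 ≡ 2 (mod 13), not 7.

Both directions fail.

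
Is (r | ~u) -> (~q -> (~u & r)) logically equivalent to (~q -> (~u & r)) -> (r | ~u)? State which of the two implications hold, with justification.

(⇒) fails and (⇐) fails.

[⇒] This fails. Under q = T, u = T, r = F, the left side is true but the right side is false.

[⇐] This fails. Under q = F, u = F, r = F, the left side is false but the right side is true.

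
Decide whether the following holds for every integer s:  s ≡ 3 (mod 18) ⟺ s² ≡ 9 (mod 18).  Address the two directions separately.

(⇒) Suppose s ≡ 3 (mod 18). Write s = 18j + 3. Then (18j + 3)² = 324j² + 108j + 9 = 18(18j² + 6j) + 9, so s² ≡ 9 (mod 18).

(⇐) This fails: take s = 9. Then 9² = 81 ≡ 9 (mod 18), yet 9 ≡ 9 (mod 18), not 3.

The forward direction holds; the converse fails.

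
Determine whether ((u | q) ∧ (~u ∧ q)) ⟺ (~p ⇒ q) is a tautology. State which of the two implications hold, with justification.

Only the forward direction holds.

(⟹) Assume the antecedent. If q is true, ~p ⇒ q reduces to true regardless of the other variables. If q is false, the antecedent cannot hold. Either way ~p ⇒ q holds.

(⟸) This fails. Under q = F, p = T, u = F, the left side is false but the right side is true.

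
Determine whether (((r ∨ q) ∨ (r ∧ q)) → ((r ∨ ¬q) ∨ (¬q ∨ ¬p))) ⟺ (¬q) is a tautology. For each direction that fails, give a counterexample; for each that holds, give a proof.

(⇒) fails; (⇐) holds.

[⇒] This fails. Under p = F, r = F, q = T, the left side is true but the right side is false.

[⇐] Assume the antecedent. If p is true, the antecedent forces (p = T, r = F, q = F) or (p = T, r = T, q = F), and the consequent holds there. If p is false, the consequent reduces to true regardless of the other variables. Either way the consequent holds.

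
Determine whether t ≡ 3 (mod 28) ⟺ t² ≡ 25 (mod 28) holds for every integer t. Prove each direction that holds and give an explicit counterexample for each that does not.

(⇒) fails and (⇐) fails.

(⟹) This fails: take t = 3. Then 3 ≡ 3 (mod 28), but 3² = 9 ≡ 9 (mod 28), not 25.

(⟸) This fails: take t = 5. Then 5² = 25 ≡ 25 (mod 28), yet 5 ≡ 5 (mod 28), not 3.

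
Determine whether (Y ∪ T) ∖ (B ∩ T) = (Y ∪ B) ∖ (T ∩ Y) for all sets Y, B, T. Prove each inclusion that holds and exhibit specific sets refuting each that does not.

Neither inclusion holds.

(⟹) This inclusion fails. Take Y = ∅, B = ∅, T = {1}; then 1 ∈ (Y ∪ T) ∖ (B ∩ T) but 1 ∉ (Y ∪ B) ∖ (T ∩ Y).

(⟸) This inclusion fails. Take Y = ∅, B = {1}, T = ∅; then 1 ∈ (Y ∪ B) ∖ (T ∩ Y) but 1 ∉ (Y ∪ T) ∖ (B ∩ T).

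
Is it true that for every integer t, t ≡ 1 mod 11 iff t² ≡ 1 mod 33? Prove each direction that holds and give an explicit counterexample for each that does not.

Both directions fail.

[⇒] This fails: take t = 12. Then 12 ≡ 1 (mod 11), but 12² = 144 ≡ 12 (mod 33), not 1.

[⇐] This fails: take t = 10. Then 10² = 100 ≡ 1 (mod 33), yet 10 ≡ 10 (mod 11), not 1.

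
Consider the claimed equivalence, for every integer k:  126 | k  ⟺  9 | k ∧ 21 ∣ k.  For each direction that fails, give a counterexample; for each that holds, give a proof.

(→) If 126 ∣ k, write k = 126q. Since 126 = 14·9, k = 9·(14q), so 9 ∣ k; and since 126 = 6·21, k = 21·(6q), so 21 ∣ k.

(←) This fails: take k = 63. Both 9 ∣ 63 and 21 ∣ 63, yet 63 is not a multiple of 126 (since 63 = 0·126 + 63), so 126 ∤ 63.

The forward direction holds; the converse fails.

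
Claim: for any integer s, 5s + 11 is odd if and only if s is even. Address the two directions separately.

[⇒] Suppose 5s + 11 is odd. Since 5 is odd, 5s and s have the same parity, so 5s + 11 ≡ s + 11 (mod 2). As 11 is odd, 5s + 11 is odd exactly when s is even. Thus s is even.

[⇐] Conversely, suppose s is even; write s = 2j. Then 5s + 11 = 5·(2j) + 11 = 2·5j + 11, which is odd.

Both directions hold; the statement is true.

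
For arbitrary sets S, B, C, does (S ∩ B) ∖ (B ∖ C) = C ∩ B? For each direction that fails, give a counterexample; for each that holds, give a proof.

(⟹) Let x ∈ (S ∩ B) ∖ (B ∖ C). Then x ∈ S ∩ B ∩ C, from which x ∈ C ∩ B.

(⟸) This inclusion fails. Take S = ∅, B = {1}, C = {1}; then 1 ∈ C ∩ B but 1 ∉ (S ∩ B) ∖ (B ∖ C).

Only the forward inclusion holds.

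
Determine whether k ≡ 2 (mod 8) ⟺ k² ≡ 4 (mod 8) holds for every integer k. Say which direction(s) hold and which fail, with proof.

[⇒] Suppose k ≡ 2 (mod 8). Write k = 8j + 2. Then (8j + 2)² = 64j² + 32j + 4 = 8(8j² + 4j) + 4, so k² ≡ 4 (mod 8).

[⇐] This fails: take k = 6. Then 6² = 36 ≡ 4 (mod 8), yet 6 ≡ 6 (mod 8), not 2.

Only the forward direction holds.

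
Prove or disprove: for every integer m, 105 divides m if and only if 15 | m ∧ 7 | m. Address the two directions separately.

[⇐] Suppose 15 ∣ m and 7 ∣ m. Any common multiple of 15 and 7 is a multiple of their lcm; here gcd(15, 7) = 1, so lcm(15, 7) = 15·7 = 105, so 105 ∣ m.

[⇒] If 105 ∣ m, write m = 105q. Since 105 = 7·15, m = 15·(7q), so 15 ∣ m; and since 105 = 15·7, m = 7·(15q), so 7 ∣ m.

Equivalent; both directions hold.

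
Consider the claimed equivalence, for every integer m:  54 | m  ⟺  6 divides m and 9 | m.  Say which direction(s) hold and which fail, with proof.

Only the forward direction holds.

[⇐] This fails: take m = 18. Both 6 ∣ 18 and 9 ∣ 18, yet 18 is not a multiple of 54 (since 18 = 0·54 + 18), so 54 ∤ 18.

[⇒] If 54 ∣ m, write m = 54q. Since 54 = 9·6, m = 6·(9q), so 6 ∣ m; and since 54 = 6·9, m = 9·(6q), so 9 ∣ m.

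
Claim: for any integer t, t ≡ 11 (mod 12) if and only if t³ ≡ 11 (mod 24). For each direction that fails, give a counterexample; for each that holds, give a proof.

Only the converse holds.

Forward direction. This fails: take t = 23. Then 23 ≡ 11 (mod 12), but 23³ = 12167 ≡ 23 (mod 24), not 11.

Converse. The residues r modulo 24 with r³ ≡ 11 (mod 24) are exactly {11}, and each is ≡ 11 (mod 12).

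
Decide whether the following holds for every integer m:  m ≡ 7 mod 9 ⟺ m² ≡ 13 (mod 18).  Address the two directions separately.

(→) This fails: take m = 16. Then 16 ≡ 7 (mod 9), but 16² = 256 ≡ 4 (mod 18), not 13.

(←) This fails: take m = 11. Then 11² = 121 ≡ 13 (mod 18), yet 11 ≡ 2 (mod 9), not 7.

Neither direction holds.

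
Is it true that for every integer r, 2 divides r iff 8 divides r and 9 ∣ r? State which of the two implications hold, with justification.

[⇒] This fails: take r = 2. Certainly 2 ∣ 2, but 8 ∤ 2.

[⇐] Suppose 8 ∣ r and 9 ∣ r. Any common multiple of 8 and 9 is a multiple of their lcm; here gcd(8, 9) = 1, so lcm(8, 9) = 8·9 = 72, so 72 ∣ r. Since 2 ∣ 72, it follows that 2 ∣ r.

The forward direction fails; the converse holds.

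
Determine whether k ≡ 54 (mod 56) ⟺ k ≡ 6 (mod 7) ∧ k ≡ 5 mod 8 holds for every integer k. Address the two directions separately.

(⇒) This fails: k = 54 gives 54 ≡ 54 (mod 56) but 54 ≡ 5 (mod 7), so the conjunction on the right does not hold.

(⇐) This fails: k = 13 satisfies both congruences on the right (13 ≡ 6 mod 7 and 13 ≡ 5 mod 8) yet 13 ≡ 13 (mod 56), not 54.

Neither implication holds.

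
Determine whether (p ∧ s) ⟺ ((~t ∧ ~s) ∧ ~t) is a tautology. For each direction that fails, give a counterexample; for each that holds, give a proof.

Forward direction. This fails. Under p = T, s = T, t = F, the left side is true but the right side is false.

Converse. This fails. Under p = F, s = F, t = F, the left side is false but the right side is true.

Both directions fail.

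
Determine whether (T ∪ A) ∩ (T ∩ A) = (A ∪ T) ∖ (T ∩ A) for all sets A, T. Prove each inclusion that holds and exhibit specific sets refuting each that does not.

Neither inclusion holds.

(⟹) This inclusion fails. Take A = {1}, T = {1}; then 1 ∈ (T ∪ A) ∩ (T ∩ A) but 1 ∉ (A ∪ T) ∖ (T ∩ A).

(⟸) This inclusion fails. Take A = {1}, T = ∅; then 1 ∈ (A ∪ T) ∖ (T ∩ A) but 1 ∉ (T ∪ A) ∩ (T ∩ A).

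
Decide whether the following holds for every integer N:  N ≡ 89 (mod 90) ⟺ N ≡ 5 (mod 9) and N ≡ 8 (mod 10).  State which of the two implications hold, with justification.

Forward direction. This fails: N = 89 gives 89 ≡ 89 (mod 90) but 89 ≡ 8 (mod 9), so the conjunction on the right does not hold.

Converse. This fails: N = 68 satisfies both congruences on the right (68 ≡ 5 mod 9 and 68 ≡ 8 mod 10) yet 68 ≡ 68 (mod 90), not 89.

Both directions fail.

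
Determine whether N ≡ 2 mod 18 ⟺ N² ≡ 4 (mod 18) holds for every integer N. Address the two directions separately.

(⇒) holds; (⇐) fails.

(⟹) Suppose N ≡ 2 mod 18. Write N = 18j + 2. Then (18j + 2)² = 324j² + 72j + 4 = 18(18j² + 4j) + 4, so N² ≡ 4 (mod 18).

(⟸) This fails: take N = 16. Then 16² = 256 ≡ 4 (mod 18), yet 16 ≡ 16 (mod 18), not 2.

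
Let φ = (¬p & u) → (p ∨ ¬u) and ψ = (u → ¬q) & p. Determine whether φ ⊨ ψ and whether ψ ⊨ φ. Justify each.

(⇒) This fails. Under p = F, q = F, u = F, the left side is true but the right side is false.

(⇐) Assume the antecedent. If p is true, (¬p & u) → (p ∨ ¬u) reduces to true regardless of the other variables. If p is false, the antecedent cannot hold. Either way (¬p & u) → (p ∨ ¬u) holds.

Only the converse holds.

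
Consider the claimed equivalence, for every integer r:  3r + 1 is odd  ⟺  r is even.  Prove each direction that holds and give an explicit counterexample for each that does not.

(→) Suppose 3r + 1 is odd. Since 3 is odd, 3r and r have the same parity, so 3r + 1 ≡ r + 1 (mod 2). As 1 is odd, 3r + 1 is odd exactly when r is even. Thus r is even.

(←) Conversely, suppose r is even; write r = 2j. Then 3r + 1 = 3·(2j) + 1 = 2·3j + 1, which is odd.

The biconditional holds.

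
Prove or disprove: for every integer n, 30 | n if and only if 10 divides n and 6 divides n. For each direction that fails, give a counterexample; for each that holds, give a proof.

The biconditional holds.

[⇒] If 30 ∣ n, write n = 30q. Since 30 = 3·10, n = 10·(3q), so 10 ∣ n; and since 30 = 5·6, n = 6·(5q), so 6 ∣ n.

[⇐] Suppose 10 ∣ n and 6 ∣ n. Any common multiple of 10 and 6 is a multiple of their lcm; here lcm(10, 6) = 10·6/gcd(10, 6) = 60/2 = 30, so 30 ∣ n.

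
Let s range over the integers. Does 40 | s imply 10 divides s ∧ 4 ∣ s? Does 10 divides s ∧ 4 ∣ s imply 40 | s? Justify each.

(→) If 40 ∣ s, write s = 40q. Since 40 = 4·10, s = 10·(4q), so 10 ∣ s; and since 40 = 10·4, s = 4·(10q), so 4 ∣ s.

(←) This fails: take s = 20. Both 10 ∣ 20 and 4 ∣ 20, yet 20 is not a multiple of 40 (since 20 = 0·40 + 20), so 40 ∤ 20.

Not equivalent: only (⇒) holds.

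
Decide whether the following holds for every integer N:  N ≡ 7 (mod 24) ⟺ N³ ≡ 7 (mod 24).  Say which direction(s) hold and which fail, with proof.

Equivalent; both directions hold.

(⇒) Suppose N ≡ 7 (mod 24). Write N = 24j + 7. Then (24j + 7)³ = 13824j³ + 12096j² + 3528j + 343 = 24(576j³ + 504j² + 147j + 14) + 7, so N³ ≡ 7 (mod 24).

(⇐) Conversely, suppose N³ ≡ 7 (mod 24). The only residue r in {0, …, 23} with r³ ≡ 7 (mod 24) is r = 7, so N ≡ 7 (mod 24).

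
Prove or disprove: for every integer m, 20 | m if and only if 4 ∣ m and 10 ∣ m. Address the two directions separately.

Both implications hold.

[⇒] If 20 ∣ m, write m = 20q. Since 20 = 5·4, m = 4·(5q), so 4 ∣ m; and since 20 = 2·10, m = 10·(2q), so 10 ∣ m.

[⇐] Suppose 4 ∣ m and 10 ∣ m. Any common multiple of 4 and 10 is a multiple of their lcm; here lcm(4, 10) = 4·10/gcd(4, 10) = 40/2 = 20, so 20 ∣ m.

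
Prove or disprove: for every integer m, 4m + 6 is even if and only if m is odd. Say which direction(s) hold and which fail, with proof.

Only the converse holds.

[⇒] This fails: take m = 6. Then 4m + 6 = 30, which is even, yet m = 6 is even, not odd.

[⇐] Suppose m is odd. Since 4 is even, 4m is even for every m, so 4m + 6 has the same parity as 6, which is even. Hence 4m + 6 is even.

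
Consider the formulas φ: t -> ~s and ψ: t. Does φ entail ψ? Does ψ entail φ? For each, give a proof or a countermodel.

Both directions fail.

Forward direction. This fails. Under t = F, s = F, the left side is true but the right side is false.

Converse. This fails. Under t = T, s = T, the left side is false but the right side is true.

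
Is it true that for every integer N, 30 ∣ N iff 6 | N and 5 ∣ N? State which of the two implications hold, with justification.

(⟹) If 30 ∣ N, write N = 30q. Since 30 = 5·6, N = 6·(5q), so 6 ∣ N; and since 30 = 6·5, N = 5·(6q), so 5 ∣ N.

(⟸) Suppose 6 ∣ N and 5 ∣ N. Any common multiple of 6 and 5 is a multiple of their lcm; here gcd(6, 5) = 1, so lcm(6, 5) = 6·5 = 30, so 30 ∣ N.

Equivalent; both directions hold.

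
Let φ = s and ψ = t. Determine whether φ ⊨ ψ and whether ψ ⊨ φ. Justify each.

Forward direction. This fails. Under s = T, t = F, the left side is true but the right side is false.

Converse. This fails. Under s = F, t = T, the left side is false but the right side is true.

Both directions fail.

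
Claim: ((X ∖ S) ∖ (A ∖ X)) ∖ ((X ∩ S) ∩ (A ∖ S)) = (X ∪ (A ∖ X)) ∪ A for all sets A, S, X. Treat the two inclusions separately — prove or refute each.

The sets are not equal: only the forward inclusion holds.

Forward inclusion. Let x ∈ ((X ∖ S) ∖ (A ∖ X)) ∖ ((X ∩ S) ∩ (A ∖ S)). Then either x ∈ X and x ∉ A, S; or x ∈ A ∩ X and x ∉ S. In each case x ∈ (X ∪ (A ∖ X)) ∪ A, so ((X ∖ S) ∖ (A ∖ X)) ∖ ((X ∩ S) ∩ (A ∖ S)) ⊆ (X ∪ (A ∖ X)) ∪ A.

Reverse inclusion. This inclusion fails. Take A = {1}, S = ∅, X = ∅; then 1 ∈ (X ∪ (A ∖ X)) ∪ A but 1 ∉ ((X ∖ S) ∖ (A ∖ X)) ∖ ((X ∩ S) ∩ (A ∖ S)).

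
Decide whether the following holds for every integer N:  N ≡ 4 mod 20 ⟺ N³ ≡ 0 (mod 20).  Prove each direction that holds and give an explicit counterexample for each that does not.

[⇒] This fails: take N = 4. Then 4 ≡ 4 (mod 20), but 4³ = 64 ≡ 4 (mod 20), not 0.

[⇐] This fails: take N = 0. Then 0³ = 0 ≡ 0 (mod 20), yet 0 ≡ 0 (mod 20), not 4.

Neither implication holds.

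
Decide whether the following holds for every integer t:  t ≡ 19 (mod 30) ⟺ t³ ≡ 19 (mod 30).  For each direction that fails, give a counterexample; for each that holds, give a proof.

(⟹) Suppose t ≡ 19 (mod 30). Write t = 30j + 19. Then (30j + 19)³ = 27000j³ + 51300j² + 32490j + 6859 = 30(900j³ + 1710j² + 1083j + 228) + 19, so t³ ≡ 19 (mod 30).

(⟸) Conversely, suppose t³ ≡ 19 (mod 30). The only residue r in {0, …, 29} with r³ ≡ 19 (mod 30) is r = 19, so t ≡ 19 (mod 30).

Equivalent; both directions hold.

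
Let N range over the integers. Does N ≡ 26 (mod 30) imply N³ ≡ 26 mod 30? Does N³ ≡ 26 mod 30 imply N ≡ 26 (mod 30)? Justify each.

Forward direction. Suppose N ≡ 26 (mod 30). Write N = 30j + 26. Then (30j + 26)³ = 27000j³ + 70200j² + 60840j + 17576 = 30(900j³ + 2340j² + 2028j + 585) + 26, so N³ ≡ 26 (mod 30).

Converse. Suppose N³ ≡ 26 (mod 30). The only residue r in {0, …, 29} with r³ ≡ 26 (mod 30) is r = 26, so N ≡ 26 (mod 30).

Both directions hold; the statement is true.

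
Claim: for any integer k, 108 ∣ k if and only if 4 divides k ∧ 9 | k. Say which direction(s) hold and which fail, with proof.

Only the forward direction holds.

(⟹) If 108 ∣ k, write k = 108q. Since 108 = 27·4, k = 4·(27q), so 4 ∣ k; and since 108 = 12·9, k = 9·(12q), so 9 ∣ k.

(⟸) This fails: take k = 36. Both 4 ∣ 36 and 9 ∣ 36, yet 36 is not a multiple of 108 (since 36 = 0·108 + 36), so 108 ∤ 36.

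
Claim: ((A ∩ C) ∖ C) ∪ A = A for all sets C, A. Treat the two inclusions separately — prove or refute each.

Both inclusions hold.

(⟹) Let x ∈ ((A ∩ C) ∖ C) ∪ A. Then either x ∈ A and x ∉ C; or x ∈ C ∩ A. In each case x ∈ A, so ((A ∩ C) ∖ C) ∪ A ⊆ A.

(⟸) Let x ∈ A. Then either x ∈ A and x ∉ C; or x ∈ C ∩ A. In each case x ∈ ((A ∩ C) ∖ C) ∪ A, so A ⊆ ((A ∩ C) ∖ C) ∪ A.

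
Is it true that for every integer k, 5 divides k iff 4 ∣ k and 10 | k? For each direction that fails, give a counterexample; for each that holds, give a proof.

(⇒) This fails: take k = 5. Certainly 5 ∣ 5, but 4 ∤ 5.

(⇐) Suppose 4 ∣ k and 10 ∣ k. Any common multiple of 4 and 10 is a multiple of their lcm; here lcm(4, 10) = 4·10/gcd(4, 10) = 40/2 = 20, so 20 ∣ k. Since 5 ∣ 20, it follows that 5 ∣ k.

Not equivalent: only (⇐) holds.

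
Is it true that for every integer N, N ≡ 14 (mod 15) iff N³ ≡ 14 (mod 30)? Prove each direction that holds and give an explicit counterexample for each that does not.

Not equivalent: only (⇐) holds.

(⟹) This fails: take N = 29. Then 29 ≡ 14 (mod 15), but 29³ = 24389 ≡ 29 (mod 30), not 14.

(⟸) Conversely, the residues r modulo 30 with r³ ≡ 14 (mod 30) are exactly {14}, and each is ≡ 14 (mod 15).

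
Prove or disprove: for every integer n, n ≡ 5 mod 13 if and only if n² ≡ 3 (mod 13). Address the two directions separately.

Forward direction. This fails: take n = 5. Then 5 ≡ 5 (mod 13), but 5² = 25 ≡ 12 (mod 13), not 3.

Converse. This fails: take n = 4. Then 4² = 16 ≡ 3 (mod 13), yet 4 ≡ 4 (mod 13), not 5.

Both directions fail.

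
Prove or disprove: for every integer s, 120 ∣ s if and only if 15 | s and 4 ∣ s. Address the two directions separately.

The forward direction holds; the converse fails.

(→) If 120 ∣ s, write s = 120q. Since 120 = 8·15, s = 15·(8q), so 15 ∣ s; and since 120 = 30·4, s = 4·(30q), so 4 ∣ s.

(←) This fails: take s = 60. Both 15 ∣ 60 and 4 ∣ 60, yet 60 is not a multiple of 120 (since 60 = 0·120 + 60), so 120 ∤ 60.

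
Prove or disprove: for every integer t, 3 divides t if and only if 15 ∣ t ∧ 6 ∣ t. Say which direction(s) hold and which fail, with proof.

Only the converse holds.

Forward direction. This fails: take t = 3. Certainly 3 ∣ 3, but 15 ∤ 3.

Converse. Suppose 15 ∣ t and 6 ∣ t. Any common multiple of 15 and 6 is a multiple of their lcm; here lcm(15, 6) = 15·6/gcd(15, 6) = 90/3 = 30, so 30 ∣ t. Since 3 ∣ 30, it follows that 3 ∣ t.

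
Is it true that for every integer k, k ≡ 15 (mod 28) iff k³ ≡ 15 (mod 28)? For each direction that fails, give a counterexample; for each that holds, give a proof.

Only the forward direction holds.

(⇒) Suppose k ≡ 15 (mod 28). Write k = 28j + 15. Then (28j + 15)³ = 21952j³ + 35280j² + 18900j + 3375 = 28(784j³ + 1260j² + 675j + 120) + 15, so k³ ≡ 15 (mod 28).

(⇐) This fails: take k = 11. Then 11³ = 1331 ≡ 15 (mod 28), yet 11 ≡ 11 (mod 28), not 15.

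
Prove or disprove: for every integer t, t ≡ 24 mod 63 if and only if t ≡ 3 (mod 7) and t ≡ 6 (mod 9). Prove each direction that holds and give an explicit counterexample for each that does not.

The biconditional holds.

Forward direction. Suppose t ≡ 24 (mod 63); write t = 63j + 24. Since 7 ∣ 63, reducing mod 7 gives t ≡ 24 ≡ 3 (mod 7); since 9 ∣ 63, reducing mod 9 gives t ≡ 24 ≡ 6 (mod 9).

Converse. If t ≡ 3 (mod 7) and t ≡ 6 (mod 9), then by the Chinese remainder theorem t ≡ 24 (mod 63). This is exactly t ≡ 24 (mod 63).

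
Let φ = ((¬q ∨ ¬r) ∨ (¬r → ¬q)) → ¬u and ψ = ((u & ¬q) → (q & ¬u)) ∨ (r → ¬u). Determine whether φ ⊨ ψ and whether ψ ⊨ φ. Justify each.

Not equivalent: only (⇒) holds.

(→) Assume the antecedent. If u is true, the antecedent cannot hold. If u is false, the consequent reduces to true regardless of the other variables. Either way the consequent holds.

(←) This fails. Under u = T, r = F, q = F, the left side is false but the right side is true.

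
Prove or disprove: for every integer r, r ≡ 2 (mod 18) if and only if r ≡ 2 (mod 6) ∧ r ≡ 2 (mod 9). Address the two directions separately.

Both implications hold.

(⇐) If r ≡ 2 (mod 6) and r ≡ 2 (mod 9), then by the Chinese remainder theorem r ≡ 2 (mod 18). This is exactly r ≡ 2 (mod 18).

(⇒) Suppose r ≡ 2 (mod 18); write r = 18j + 2. Since 6 ∣ 18, reducing mod 6 gives r ≡ 2 (mod 6); since 9 ∣ 18, reducing mod 9 gives r ≡ 2 (mod 9).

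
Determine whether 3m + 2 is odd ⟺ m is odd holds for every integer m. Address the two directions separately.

(⟹) Suppose 3m + 2 is odd. Since 3 is odd, 3m and m have the same parity, so 3m + 2 ≡ m + 2 (mod 2). As 2 is even, 3m + 2 is odd exactly when m is odd. Thus m is odd.

(⟸) Conversely, suppose m is odd; write m = 2j + 1. Then 3m + 2 = 3·(2j + 1) + 2 = 2·3j + 5, which is odd.

Both directions hold.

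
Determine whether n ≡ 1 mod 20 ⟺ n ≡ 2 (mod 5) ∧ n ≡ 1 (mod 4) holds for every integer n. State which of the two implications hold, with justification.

Neither implication holds.

Forward direction. This fails: n = 1 gives 1 ≡ 1 (mod 20) but 1 ≡ 1 (mod 5), so the conjunction on the right does not hold.

Converse. This fails: n = 17 satisfies both congruences on the right (17 ≡ 2 mod 5 and 17 ≡ 1 mod 4) yet 17 ≡ 17 (mod 20), not 1.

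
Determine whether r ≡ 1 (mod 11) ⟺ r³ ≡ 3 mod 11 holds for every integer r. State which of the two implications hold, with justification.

[⇒] This fails: take r = 1. Then 1 ≡ 1 (mod 11), but 1³ = 1 ≡ 1 (mod 11), not 3.

[⇐] This fails: take r = 9. Then 9³ = 729 ≡ 3 (mod 11), yet 9 ≡ 9 (mod 11), not 1.

Neither implication holds.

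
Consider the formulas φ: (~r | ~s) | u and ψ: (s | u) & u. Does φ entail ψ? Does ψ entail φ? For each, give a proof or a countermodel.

Not equivalent: only (⇐) holds.

(⟹) This fails. Under r = F, u = F, s = F, the left side is true but the right side is false.

(⟸) Assume the antecedent. If r is true, the antecedent forces (r = T, u = T, s = F) or (r = T, u = T, s = T), and (~r | ~s) | u holds there. If r is false, (~r | ~s) | u reduces to true regardless of the other variables. Either way (~r | ~s) | u holds.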